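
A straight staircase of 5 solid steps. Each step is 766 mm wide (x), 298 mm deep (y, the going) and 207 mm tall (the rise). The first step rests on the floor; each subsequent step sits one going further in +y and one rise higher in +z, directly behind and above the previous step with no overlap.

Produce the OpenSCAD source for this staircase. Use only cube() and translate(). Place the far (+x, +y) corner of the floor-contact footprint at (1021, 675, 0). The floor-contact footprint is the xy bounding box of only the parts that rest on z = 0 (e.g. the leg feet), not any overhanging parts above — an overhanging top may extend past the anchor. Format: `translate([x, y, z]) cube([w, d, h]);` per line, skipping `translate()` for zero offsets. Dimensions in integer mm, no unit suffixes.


translate([255, 377, 0]) cube([766, 298, 207]);
translate([255, 675, 207]) cube([766, 298, 207]);
translate([255, 973, 414]) cube([766, 298, 207]);
translate([255, 1271, 621]) cube([766, 298, 207]);
translate([255, 1569, 828]) cube([766, 298, 207]);


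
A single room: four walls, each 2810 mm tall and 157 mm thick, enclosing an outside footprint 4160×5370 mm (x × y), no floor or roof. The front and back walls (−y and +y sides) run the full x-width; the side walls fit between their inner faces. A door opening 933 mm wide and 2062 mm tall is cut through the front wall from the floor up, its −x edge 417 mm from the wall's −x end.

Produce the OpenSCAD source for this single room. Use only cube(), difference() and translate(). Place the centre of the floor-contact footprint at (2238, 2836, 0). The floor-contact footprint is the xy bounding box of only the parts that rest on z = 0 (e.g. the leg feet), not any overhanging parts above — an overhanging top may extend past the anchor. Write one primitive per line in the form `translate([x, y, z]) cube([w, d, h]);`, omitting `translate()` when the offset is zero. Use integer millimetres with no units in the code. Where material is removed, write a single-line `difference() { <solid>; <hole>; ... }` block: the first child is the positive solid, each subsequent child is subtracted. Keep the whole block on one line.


difference() { translate([158, 151, 0]) cube([4160, 157, 2810]); translate([575, 151, 0]) cube([933, 157, 2062]); }
translate([158, 5364, 0]) cube([4160, 157, 2810]);
translate([158, 308, 0]) cube([157, 5056, 2810]);
translate([4161, 308, 0]) cube([157, 5056, 2810]);


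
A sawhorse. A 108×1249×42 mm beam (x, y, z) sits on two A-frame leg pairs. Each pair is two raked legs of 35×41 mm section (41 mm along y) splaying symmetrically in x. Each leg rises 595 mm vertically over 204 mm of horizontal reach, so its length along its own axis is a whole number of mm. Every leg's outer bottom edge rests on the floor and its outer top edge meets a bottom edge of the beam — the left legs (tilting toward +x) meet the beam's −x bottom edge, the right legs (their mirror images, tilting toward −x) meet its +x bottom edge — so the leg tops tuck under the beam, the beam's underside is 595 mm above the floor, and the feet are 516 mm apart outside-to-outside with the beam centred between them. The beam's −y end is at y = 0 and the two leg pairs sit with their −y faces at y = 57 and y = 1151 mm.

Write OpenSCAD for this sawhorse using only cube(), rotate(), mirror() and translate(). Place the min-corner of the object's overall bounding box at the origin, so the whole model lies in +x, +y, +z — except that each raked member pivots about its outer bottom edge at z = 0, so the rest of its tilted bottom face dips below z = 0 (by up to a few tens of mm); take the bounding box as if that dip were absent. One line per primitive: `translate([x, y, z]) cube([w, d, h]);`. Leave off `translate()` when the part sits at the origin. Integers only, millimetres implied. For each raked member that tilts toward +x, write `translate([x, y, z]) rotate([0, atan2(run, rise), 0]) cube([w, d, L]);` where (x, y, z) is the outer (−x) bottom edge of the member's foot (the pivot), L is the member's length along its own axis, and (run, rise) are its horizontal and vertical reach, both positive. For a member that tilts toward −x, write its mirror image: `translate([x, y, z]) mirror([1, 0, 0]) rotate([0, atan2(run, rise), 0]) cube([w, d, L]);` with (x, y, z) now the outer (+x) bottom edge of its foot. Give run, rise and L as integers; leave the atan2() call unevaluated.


// leg length = √(204² + 595²) = 629
// right-leg outer foot x = 2·204 + 108 = 516
// beam min-corner = (204, 0, 595)
translate([204, 0, 595]) cube([108, 1249, 42]);
translate([0, 57, 0]) rotate([0, atan2(204, 595), 0]) cube([35, 41, 629]);
translate([516, 57, 0]) mirror([1, 0, 0]) rotate([0, atan2(204, 595), 0]) cube([35, 41, 629]);
translate([0, 1151, 0]) rotate([0, atan2(204, 595), 0]) cube([35, 41, 629]);
translate([516, 1151, 0]) mirror([1, 0, 0]) rotate([0, atan2(204, 595), 0]) cube([35, 41, 629]);


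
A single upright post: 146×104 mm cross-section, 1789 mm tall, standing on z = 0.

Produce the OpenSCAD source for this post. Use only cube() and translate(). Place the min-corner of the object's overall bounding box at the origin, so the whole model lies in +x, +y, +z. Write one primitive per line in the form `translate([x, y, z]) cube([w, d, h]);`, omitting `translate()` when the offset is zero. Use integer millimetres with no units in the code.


cube([146, 104, 1789]);


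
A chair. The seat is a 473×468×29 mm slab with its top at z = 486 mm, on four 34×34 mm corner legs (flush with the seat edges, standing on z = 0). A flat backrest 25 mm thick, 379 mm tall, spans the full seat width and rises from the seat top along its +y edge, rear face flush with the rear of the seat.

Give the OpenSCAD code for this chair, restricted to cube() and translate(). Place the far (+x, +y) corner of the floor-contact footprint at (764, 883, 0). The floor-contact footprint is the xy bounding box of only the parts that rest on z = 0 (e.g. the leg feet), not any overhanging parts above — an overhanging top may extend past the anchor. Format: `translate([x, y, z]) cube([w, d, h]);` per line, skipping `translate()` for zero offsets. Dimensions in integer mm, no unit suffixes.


translate([291, 415, 457]) cube([473, 468, 29]);
translate([291, 415, 0]) cube([34, 34, 457]);
translate([730, 415, 0]) cube([34, 34, 457]);
translate([291, 849, 0]) cube([34, 34, 457]);
translate([730, 849, 0]) cube([34, 34, 457]);
translate([291, 858, 486]) cube([473, 25, 379]);


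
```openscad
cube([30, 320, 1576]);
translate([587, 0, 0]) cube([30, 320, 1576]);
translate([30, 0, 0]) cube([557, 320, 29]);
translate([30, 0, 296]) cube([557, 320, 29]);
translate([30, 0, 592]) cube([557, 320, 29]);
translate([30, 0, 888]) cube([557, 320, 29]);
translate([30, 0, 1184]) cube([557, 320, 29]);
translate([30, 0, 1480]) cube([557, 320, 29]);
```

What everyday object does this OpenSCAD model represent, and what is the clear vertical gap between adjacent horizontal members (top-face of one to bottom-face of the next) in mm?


A bookshelf. The clear shelf gap is 267 mm.

Two tall side panels with 6 horizontal boards between them — a bookshelf. The first two shelf undersides are at z = 0 and z = 296; with shelf thickness 29, the clear gap is 296 − 0 − 29 = 267 mm.


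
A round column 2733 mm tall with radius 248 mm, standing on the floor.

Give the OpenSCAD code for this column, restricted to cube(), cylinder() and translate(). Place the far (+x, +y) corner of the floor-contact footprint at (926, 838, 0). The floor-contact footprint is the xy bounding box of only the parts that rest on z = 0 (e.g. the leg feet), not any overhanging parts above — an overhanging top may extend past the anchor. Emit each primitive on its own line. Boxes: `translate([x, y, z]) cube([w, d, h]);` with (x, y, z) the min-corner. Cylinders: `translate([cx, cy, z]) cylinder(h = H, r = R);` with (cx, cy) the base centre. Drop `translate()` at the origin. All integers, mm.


translate([678, 590, 0]) cylinder(h = 2733, r = 248);


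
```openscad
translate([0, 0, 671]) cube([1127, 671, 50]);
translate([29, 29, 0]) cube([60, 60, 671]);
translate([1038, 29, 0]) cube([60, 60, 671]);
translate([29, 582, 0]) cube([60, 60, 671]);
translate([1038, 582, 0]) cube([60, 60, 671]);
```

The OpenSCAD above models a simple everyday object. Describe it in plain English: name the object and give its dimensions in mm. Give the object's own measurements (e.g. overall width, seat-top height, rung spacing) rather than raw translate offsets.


A table: top 1127 mm (x) × 671 mm (y), 50 mm thick, upper face at z = 721 mm, on four 60×60 mm square legs, each inset 29 mm from the nearest pair of top edges from z = 0 to the bottom of the top.


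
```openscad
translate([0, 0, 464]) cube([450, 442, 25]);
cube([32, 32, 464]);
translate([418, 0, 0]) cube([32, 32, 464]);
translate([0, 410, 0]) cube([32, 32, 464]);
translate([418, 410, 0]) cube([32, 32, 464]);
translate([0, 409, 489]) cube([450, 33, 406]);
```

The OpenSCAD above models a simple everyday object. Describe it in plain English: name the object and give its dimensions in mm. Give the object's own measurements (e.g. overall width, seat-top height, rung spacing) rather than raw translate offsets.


A chair. The seat is a 450×442×25 mm slab with its top at z = 489 mm, on four 32×32 mm corner legs (flush with the seat edges, standing on z = 0). A flat backrest 33 mm thick, 406 mm tall, spans the full seat width and rises from the seat top along its +y edge, rear face flush with the rear of the seat.


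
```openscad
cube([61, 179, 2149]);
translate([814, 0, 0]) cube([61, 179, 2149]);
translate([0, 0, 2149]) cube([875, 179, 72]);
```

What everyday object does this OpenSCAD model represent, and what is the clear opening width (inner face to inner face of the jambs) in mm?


A door frame. The clear opening width is 753 mm.

Two 2149 mm tall posts with a header on top — a door frame. The left jamb is 61 mm wide at x = 0; the right jamb starts at x = 814. The clear opening is 814 − 61 = 753 mm.


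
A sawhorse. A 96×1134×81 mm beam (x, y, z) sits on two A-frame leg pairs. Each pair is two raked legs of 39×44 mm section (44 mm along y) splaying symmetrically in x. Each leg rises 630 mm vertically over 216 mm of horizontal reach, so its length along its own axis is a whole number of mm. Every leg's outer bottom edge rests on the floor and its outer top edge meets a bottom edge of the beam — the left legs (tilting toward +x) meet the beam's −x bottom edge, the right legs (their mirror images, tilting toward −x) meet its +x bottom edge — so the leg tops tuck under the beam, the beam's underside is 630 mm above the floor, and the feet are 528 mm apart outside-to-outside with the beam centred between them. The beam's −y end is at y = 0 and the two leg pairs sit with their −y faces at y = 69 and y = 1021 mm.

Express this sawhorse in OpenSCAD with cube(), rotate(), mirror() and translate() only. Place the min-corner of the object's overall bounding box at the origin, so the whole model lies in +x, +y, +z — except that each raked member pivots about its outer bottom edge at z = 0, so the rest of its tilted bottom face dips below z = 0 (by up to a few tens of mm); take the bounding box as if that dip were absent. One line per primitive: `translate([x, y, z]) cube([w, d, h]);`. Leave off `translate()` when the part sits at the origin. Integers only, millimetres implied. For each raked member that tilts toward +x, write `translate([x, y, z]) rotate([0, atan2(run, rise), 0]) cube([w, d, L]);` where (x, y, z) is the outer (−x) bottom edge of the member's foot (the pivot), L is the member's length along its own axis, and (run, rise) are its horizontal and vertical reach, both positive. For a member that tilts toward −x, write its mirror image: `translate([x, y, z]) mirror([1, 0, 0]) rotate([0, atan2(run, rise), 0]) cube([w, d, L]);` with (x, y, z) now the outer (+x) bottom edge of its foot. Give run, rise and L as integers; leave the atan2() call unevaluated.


translate([216, 0, 630]) cube([96, 1134, 81]);
translate([0, 69, 0]) rotate([0, atan2(216, 630), 0]) cube([39, 44, 666]);
translate([528, 69, 0]) mirror([1, 0, 0]) rotate([0, atan2(216, 630), 0]) cube([39, 44, 666]);
translate([0, 1021, 0]) rotate([0, atan2(216, 630), 0]) cube([39, 44, 666]);
translate([528, 1021, 0]) mirror([1, 0, 0]) rotate([0, atan2(216, 630), 0]) cube([39, 44, 666]);


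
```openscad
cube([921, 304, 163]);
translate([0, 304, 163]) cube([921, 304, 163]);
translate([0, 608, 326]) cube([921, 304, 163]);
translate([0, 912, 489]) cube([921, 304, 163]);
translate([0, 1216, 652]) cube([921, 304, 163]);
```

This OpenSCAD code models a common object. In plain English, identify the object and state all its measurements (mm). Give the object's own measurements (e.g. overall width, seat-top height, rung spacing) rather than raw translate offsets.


A straight staircase of 5 solid steps. Each step is 921 mm wide (x), 304 mm deep (y, the going) and 163 mm tall (the rise). The first step rests on the floor; each subsequent step sits one going further in +y and one rise higher in +z, directly behind and above the previous step with no overlap.


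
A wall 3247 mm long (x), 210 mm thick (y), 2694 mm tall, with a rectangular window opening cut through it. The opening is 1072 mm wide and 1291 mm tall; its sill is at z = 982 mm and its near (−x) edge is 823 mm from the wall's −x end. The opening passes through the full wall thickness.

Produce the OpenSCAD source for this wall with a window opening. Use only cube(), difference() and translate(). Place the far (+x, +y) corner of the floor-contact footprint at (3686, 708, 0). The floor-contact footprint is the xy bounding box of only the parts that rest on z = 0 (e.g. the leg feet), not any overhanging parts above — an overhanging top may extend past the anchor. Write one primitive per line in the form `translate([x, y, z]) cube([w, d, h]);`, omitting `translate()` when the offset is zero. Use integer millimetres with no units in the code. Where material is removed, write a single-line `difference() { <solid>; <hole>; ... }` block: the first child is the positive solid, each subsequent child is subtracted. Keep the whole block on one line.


difference() { translate([439, 498, 0]) cube([3247, 210, 2694]); translate([1262, 498, 982]) cube([1072, 210, 1291]); }


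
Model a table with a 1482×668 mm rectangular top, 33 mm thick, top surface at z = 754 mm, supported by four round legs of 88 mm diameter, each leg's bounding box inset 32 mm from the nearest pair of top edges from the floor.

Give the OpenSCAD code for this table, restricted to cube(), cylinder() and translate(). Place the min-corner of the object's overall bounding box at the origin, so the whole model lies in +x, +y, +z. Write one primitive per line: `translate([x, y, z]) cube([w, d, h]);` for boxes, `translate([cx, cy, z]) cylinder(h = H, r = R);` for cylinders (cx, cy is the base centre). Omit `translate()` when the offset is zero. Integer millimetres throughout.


// leg_h = 754 - 33 = 721
translate([0, 0, 721]) cube([1482, 668, 33]);
translate([76, 76, 0]) cylinder(h = 721, r = 44);
translate([1406, 76, 0]) cylinder(h = 721, r = 44);
translate([76, 592, 0]) cylinder(h = 721, r = 44);
translate([1406, 592, 0]) cylinder(h = 721, r = 44);


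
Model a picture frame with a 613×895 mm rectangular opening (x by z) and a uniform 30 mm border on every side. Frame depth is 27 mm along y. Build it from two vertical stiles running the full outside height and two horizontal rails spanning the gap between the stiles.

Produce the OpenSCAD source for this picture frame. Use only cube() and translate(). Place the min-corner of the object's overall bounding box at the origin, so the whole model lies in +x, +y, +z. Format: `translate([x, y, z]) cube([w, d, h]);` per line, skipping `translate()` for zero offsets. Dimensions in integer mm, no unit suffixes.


cube([30, 27, 955]);
translate([643, 0, 0]) cube([30, 27, 955]);
translate([30, 0, 0]) cube([613, 27, 30]);
translate([30, 0, 925]) cube([613, 27, 30]);


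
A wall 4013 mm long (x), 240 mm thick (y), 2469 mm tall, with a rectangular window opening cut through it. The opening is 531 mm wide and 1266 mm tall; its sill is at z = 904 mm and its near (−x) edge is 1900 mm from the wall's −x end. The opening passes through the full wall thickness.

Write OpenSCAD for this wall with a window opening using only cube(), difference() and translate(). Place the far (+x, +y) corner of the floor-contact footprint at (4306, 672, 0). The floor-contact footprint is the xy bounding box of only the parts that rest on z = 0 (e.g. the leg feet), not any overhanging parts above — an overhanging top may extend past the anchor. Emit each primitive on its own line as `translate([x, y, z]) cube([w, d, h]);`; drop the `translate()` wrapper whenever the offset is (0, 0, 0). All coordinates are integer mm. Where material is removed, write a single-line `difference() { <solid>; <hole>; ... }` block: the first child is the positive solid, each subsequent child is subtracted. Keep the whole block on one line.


difference() { translate([293, 432, 0]) cube([4013, 240, 2469]); translate([2193, 432, 904]) cube([531, 240, 1266]); }


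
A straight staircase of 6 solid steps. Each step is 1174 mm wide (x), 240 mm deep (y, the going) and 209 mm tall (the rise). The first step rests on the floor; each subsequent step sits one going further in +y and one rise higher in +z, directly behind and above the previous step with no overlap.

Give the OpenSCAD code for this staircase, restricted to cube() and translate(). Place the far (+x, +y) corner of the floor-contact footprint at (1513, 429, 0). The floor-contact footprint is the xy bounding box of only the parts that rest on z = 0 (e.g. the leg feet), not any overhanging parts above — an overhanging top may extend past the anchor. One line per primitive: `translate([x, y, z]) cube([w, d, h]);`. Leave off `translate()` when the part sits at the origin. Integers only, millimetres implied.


translate([339, 189, 0]) cube([1174, 240, 209]);
translate([339, 429, 209]) cube([1174, 240, 209]);
translate([339, 669, 418]) cube([1174, 240, 209]);
translate([339, 909, 627]) cube([1174, 240, 209]);
translate([339, 1149, 836]) cube([1174, 240, 209]);
translate([339, 1389, 1045]) cube([1174, 240, 209]);


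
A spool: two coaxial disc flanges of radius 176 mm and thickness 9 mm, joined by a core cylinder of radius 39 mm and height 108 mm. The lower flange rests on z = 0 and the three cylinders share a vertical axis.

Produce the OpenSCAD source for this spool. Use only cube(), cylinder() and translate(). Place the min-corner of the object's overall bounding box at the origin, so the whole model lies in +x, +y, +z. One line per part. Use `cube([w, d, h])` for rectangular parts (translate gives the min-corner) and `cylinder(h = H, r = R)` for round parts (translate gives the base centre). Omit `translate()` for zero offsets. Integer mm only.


translate([176, 176, 0]) cylinder(h = 9, r = 176);
translate([176, 176, 9]) cylinder(h = 108, r = 39);
translate([176, 176, 117]) cylinder(h = 9, r = 176);


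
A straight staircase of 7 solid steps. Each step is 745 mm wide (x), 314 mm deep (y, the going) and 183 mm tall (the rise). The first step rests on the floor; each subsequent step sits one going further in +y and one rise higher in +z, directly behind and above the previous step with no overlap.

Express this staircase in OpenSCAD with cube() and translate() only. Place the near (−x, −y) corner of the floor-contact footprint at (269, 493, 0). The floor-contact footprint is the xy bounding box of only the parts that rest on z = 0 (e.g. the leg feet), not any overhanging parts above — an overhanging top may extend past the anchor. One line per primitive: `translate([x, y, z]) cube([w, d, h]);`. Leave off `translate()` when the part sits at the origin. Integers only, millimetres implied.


translate([269, 493, 0]) cube([745, 314, 183]);
translate([269, 807, 183]) cube([745, 314, 183]);
translate([269, 1121, 366]) cube([745, 314, 183]);
translate([269, 1435, 549]) cube([745, 314, 183]);
translate([269, 1749, 732]) cube([745, 314, 183]);
translate([269, 2063, 915]) cube([745, 314, 183]);
translate([269, 2377, 1098]) cube([745, 314, 183]);


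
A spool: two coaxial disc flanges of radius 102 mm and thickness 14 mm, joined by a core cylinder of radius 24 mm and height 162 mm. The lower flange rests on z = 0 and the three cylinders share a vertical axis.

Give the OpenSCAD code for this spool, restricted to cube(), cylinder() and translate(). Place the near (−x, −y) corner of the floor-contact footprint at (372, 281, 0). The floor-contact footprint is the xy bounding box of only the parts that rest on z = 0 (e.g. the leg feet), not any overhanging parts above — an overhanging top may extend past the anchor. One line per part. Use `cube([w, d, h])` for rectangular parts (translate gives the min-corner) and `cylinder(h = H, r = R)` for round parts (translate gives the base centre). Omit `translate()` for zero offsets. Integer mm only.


translate([474, 383, 0]) cylinder(h = 14, r = 102);
translate([474, 383, 14]) cylinder(h = 162, r = 24);
translate([474, 383, 176]) cylinder(h = 14, r = 102);


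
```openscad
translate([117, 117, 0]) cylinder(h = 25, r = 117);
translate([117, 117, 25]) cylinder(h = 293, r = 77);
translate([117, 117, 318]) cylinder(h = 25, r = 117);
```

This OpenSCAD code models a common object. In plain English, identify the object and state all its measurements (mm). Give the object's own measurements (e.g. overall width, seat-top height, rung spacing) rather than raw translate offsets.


A spool: two coaxial disc flanges of radius 117 mm and thickness 25 mm, joined by a core cylinder of radius 77 mm and height 293 mm. The lower flange rests on z = 0 and the three cylinders share a vertical axis.


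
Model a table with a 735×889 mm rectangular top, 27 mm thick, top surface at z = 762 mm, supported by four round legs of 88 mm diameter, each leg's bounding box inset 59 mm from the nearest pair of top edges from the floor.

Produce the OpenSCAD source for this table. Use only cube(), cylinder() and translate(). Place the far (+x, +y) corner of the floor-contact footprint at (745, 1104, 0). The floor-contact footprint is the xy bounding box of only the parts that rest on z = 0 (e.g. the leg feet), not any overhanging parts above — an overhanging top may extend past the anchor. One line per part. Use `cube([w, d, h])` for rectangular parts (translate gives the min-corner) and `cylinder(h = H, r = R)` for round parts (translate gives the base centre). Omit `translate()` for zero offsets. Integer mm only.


translate([69, 274, 735]) cube([735, 889, 27]);
translate([172, 377, 0]) cylinder(h = 735, r = 44);
translate([701, 377, 0]) cylinder(h = 735, r = 44);
translate([172, 1060, 0]) cylinder(h = 735, r = 44);
translate([701, 1060, 0]) cylinder(h = 735, r = 44);


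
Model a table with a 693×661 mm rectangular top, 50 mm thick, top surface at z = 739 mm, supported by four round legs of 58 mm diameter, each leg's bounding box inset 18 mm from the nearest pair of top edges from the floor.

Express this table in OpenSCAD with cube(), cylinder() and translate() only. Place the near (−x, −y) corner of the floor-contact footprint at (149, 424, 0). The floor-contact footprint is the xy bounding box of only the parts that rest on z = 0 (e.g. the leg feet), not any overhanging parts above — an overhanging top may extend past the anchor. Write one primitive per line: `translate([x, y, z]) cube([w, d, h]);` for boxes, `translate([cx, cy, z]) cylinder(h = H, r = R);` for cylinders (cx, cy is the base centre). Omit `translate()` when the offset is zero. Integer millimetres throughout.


translate([131, 406, 689]) cube([693, 661, 50]);
translate([178, 453, 0]) cylinder(h = 689, r = 29);
translate([777, 453, 0]) cylinder(h = 689, r = 29);
translate([178, 1020, 0]) cylinder(h = 689, r = 29);
translate([777, 1020, 0]) cylinder(h = 689, r = 29);


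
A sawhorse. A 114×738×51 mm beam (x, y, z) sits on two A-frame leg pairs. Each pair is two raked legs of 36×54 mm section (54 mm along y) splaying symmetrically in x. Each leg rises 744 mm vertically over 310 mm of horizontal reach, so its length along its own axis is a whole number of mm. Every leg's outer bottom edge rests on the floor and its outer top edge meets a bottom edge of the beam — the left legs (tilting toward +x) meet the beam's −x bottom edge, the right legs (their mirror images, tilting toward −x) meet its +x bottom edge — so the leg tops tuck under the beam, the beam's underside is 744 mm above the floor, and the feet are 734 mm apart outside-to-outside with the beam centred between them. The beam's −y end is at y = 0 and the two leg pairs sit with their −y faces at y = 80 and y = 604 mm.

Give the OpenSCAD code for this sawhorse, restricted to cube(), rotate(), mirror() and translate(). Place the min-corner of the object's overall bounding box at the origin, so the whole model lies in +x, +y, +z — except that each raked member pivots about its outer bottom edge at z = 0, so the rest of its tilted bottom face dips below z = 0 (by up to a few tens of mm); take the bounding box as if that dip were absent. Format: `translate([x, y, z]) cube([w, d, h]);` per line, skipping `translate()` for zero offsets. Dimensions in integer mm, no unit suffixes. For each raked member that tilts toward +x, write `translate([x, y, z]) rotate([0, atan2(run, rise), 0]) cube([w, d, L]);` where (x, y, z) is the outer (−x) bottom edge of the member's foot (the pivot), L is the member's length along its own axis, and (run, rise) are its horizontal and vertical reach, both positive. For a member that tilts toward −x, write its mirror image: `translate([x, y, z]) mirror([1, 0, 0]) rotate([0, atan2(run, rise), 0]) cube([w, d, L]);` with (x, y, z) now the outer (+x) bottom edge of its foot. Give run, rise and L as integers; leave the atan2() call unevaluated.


translate([310, 0, 744]) cube([114, 738, 51]);
translate([0, 80, 0]) rotate([0, atan2(310, 744), 0]) cube([36, 54, 806]);
translate([734, 80, 0]) mirror([1, 0, 0]) rotate([0, atan2(310, 744), 0]) cube([36, 54, 806]);
translate([0, 604, 0]) rotate([0, atan2(310, 744), 0]) cube([36, 54, 806]);
translate([734, 604, 0]) mirror([1, 0, 0]) rotate([0, atan2(310, 744), 0]) cube([36, 54, 806]);


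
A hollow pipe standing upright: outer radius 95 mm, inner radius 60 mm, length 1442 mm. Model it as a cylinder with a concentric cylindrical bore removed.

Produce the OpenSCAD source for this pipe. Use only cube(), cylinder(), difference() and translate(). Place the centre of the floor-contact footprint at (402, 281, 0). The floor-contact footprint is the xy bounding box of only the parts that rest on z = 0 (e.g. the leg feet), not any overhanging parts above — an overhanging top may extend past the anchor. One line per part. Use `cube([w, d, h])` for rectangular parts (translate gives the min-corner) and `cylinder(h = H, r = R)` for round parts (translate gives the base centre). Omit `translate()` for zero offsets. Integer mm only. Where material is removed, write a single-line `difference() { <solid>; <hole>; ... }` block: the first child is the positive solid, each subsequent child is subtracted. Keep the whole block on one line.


difference() { translate([402, 281, 0]) cylinder(h = 1442, r = 95); translate([402, 281, 0]) cylinder(h = 1442, r = 60); }


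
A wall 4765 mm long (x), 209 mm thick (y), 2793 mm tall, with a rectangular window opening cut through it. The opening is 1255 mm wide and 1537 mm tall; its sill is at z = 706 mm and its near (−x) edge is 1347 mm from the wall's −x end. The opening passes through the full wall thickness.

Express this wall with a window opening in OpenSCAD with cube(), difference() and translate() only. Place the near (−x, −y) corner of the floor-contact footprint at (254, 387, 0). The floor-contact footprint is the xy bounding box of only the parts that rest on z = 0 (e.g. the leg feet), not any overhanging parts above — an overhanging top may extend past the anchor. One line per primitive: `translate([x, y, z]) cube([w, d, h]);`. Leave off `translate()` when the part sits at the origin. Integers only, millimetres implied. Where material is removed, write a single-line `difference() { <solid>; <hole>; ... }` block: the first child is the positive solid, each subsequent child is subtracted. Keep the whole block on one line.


difference() { translate([254, 387, 0]) cube([4765, 209, 2793]); translate([1601, 387, 706]) cube([1255, 209, 1537]); }


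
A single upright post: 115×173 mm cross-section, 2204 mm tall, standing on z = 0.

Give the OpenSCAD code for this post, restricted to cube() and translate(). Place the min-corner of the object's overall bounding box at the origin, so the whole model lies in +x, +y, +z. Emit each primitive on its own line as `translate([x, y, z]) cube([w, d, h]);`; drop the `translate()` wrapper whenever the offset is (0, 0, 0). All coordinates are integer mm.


cube([115, 173, 2204]);


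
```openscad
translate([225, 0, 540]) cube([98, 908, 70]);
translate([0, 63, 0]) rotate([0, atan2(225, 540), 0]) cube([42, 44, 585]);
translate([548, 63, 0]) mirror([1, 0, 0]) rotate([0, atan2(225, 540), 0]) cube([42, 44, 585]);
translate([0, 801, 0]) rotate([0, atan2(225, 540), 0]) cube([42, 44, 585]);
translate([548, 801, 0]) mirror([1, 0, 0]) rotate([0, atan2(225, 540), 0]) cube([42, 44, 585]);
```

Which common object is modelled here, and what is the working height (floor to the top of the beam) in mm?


A sawhorse. The overall height is 610 mm.

A beam across two mirrored pairs of raked legs — a sawhorse. The beam's underside is at z = 540 (matching the legs' vertical rise in atan2(225, 540)) and the beam is 70 mm tall, so its top is at 540 + 70 = 610 mm. The raked legs top out at the beam's underside, so that is the highest point.


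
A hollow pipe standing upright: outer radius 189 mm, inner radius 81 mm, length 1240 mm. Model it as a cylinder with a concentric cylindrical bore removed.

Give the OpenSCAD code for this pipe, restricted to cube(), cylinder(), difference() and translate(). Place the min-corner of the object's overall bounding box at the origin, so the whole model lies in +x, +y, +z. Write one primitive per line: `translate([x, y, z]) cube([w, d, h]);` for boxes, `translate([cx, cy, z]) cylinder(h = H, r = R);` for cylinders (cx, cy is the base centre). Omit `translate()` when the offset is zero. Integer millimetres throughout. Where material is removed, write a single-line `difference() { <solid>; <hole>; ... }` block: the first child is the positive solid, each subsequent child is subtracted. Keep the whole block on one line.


difference() { translate([189, 189, 0]) cylinder(h = 1240, r = 189); translate([189, 189, 0]) cylinder(h = 1240, r = 81); }


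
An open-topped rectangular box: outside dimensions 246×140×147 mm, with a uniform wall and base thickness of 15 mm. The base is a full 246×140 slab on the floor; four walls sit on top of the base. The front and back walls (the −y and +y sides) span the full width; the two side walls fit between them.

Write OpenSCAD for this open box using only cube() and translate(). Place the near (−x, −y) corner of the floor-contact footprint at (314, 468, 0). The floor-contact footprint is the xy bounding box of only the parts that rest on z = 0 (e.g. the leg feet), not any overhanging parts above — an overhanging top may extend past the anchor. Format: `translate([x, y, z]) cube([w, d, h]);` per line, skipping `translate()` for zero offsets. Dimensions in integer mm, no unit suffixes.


translate([314, 468, 0]) cube([246, 140, 15]);
translate([314, 468, 15]) cube([246, 15, 132]);
translate([314, 593, 15]) cube([246, 15, 132]);
translate([314, 483, 15]) cube([15, 110, 132]);
translate([545, 483, 15]) cube([15, 110, 132]);


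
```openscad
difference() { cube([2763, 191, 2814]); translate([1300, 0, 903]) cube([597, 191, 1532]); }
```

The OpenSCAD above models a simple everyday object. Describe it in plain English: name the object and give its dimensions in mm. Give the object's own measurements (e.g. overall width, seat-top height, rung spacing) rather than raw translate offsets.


A wall 2763 mm long (x), 191 mm thick (y), 2814 mm tall, with a rectangular window opening cut through it. The opening is 597 mm wide and 1532 mm tall; its sill is at z = 903 mm and its near (−x) edge is 1300 mm from the wall's −x end. The opening passes through the full wall thickness.


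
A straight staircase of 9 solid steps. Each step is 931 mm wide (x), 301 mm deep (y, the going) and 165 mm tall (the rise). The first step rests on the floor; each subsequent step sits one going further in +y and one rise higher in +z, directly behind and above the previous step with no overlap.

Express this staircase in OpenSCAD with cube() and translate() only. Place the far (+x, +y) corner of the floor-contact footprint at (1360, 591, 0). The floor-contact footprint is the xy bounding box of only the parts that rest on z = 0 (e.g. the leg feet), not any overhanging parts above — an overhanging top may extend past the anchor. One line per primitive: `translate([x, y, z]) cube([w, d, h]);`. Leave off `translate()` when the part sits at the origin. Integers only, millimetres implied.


translate([429, 290, 0]) cube([931, 301, 165]);
translate([429, 591, 165]) cube([931, 301, 165]);
translate([429, 892, 330]) cube([931, 301, 165]);
translate([429, 1193, 495]) cube([931, 301, 165]);
translate([429, 1494, 660]) cube([931, 301, 165]);
translate([429, 1795, 825]) cube([931, 301, 165]);
translate([429, 2096, 990]) cube([931, 301, 165]);
translate([429, 2397, 1155]) cube([931, 301, 165]);
translate([429, 2698, 1320]) cube([931, 301, 165]);


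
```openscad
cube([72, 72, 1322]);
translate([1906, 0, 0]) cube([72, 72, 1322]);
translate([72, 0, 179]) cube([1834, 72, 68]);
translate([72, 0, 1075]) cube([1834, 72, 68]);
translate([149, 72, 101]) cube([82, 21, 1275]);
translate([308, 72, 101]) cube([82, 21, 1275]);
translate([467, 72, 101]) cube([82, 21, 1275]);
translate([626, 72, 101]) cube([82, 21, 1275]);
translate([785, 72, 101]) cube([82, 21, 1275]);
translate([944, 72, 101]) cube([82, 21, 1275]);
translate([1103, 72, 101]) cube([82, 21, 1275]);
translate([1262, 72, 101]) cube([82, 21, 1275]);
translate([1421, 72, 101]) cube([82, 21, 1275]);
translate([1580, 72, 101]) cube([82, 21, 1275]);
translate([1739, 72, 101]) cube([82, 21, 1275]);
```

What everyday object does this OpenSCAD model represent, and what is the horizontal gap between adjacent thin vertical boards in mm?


A fence section. The picket gap is 77 mm.

Two posts, two rails, 11 pickets — a fence section. Span 1834 mm holds 11 pickets of 82 mm with 12 equal gaps: ⌊(1834 − 11·82) / 12⌋ = 77 mm.


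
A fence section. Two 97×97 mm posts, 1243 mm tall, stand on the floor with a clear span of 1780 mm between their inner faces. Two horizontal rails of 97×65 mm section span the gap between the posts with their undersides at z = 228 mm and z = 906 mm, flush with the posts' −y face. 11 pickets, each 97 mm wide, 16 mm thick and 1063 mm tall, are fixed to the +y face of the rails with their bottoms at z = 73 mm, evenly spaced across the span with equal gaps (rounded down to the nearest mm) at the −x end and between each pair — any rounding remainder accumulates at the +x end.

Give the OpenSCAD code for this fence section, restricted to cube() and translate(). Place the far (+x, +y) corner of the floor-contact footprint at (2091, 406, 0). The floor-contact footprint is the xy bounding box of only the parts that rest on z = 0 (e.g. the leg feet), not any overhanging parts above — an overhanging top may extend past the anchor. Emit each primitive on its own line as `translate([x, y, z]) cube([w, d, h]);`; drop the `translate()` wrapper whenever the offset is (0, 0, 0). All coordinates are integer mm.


translate([117, 309, 0]) cube([97, 97, 1243]);
translate([1994, 309, 0]) cube([97, 97, 1243]);
translate([214, 309, 228]) cube([1780, 97, 65]);
translate([214, 309, 906]) cube([1780, 97, 65]);
translate([273, 406, 73]) cube([97, 16, 1063]);
translate([429, 406, 73]) cube([97, 16, 1063]);
translate([585, 406, 73]) cube([97, 16, 1063]);
translate([741, 406, 73]) cube([97, 16, 1063]);
translate([897, 406, 73]) cube([97, 16, 1063]);
translate([1053, 406, 73]) cube([97, 16, 1063]);
translate([1209, 406, 73]) cube([97, 16, 1063]);
translate([1365, 406, 73]) cube([97, 16, 1063]);
translate([1521, 406, 73]) cube([97, 16, 1063]);
translate([1677, 406, 73]) cube([97, 16, 1063]);
translate([1833, 406, 73]) cube([97, 16, 1063]);


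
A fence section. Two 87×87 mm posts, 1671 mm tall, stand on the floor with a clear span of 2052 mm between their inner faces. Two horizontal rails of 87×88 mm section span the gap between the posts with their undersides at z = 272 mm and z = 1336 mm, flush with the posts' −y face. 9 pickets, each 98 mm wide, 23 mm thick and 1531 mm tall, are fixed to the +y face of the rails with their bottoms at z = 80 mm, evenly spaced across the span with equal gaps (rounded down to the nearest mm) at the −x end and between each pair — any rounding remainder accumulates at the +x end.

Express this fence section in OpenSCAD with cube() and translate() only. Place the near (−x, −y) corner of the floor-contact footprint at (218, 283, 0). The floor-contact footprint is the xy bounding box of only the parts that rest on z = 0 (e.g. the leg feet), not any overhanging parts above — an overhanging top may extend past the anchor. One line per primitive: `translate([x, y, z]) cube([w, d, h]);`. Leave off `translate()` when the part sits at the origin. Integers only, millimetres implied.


translate([218, 283, 0]) cube([87, 87, 1671]);
translate([2357, 283, 0]) cube([87, 87, 1671]);
translate([305, 283, 272]) cube([2052, 87, 88]);
translate([305, 283, 1336]) cube([2052, 87, 88]);
translate([422, 370, 80]) cube([98, 23, 1531]);
translate([637, 370, 80]) cube([98, 23, 1531]);
translate([852, 370, 80]) cube([98, 23, 1531]);
translate([1067, 370, 80]) cube([98, 23, 1531]);
translate([1282, 370, 80]) cube([98, 23, 1531]);
translate([1497, 370, 80]) cube([98, 23, 1531]);
translate([1712, 370, 80]) cube([98, 23, 1531]);
translate([1927, 370, 80]) cube([98, 23, 1531]);
translate([2142, 370, 80]) cube([98, 23, 1531]);


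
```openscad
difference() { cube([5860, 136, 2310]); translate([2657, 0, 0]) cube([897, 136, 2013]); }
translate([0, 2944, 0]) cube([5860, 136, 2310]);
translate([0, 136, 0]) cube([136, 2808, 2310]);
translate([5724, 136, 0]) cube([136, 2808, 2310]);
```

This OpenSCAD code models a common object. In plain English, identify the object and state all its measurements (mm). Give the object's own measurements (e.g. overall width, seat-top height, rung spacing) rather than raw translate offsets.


A single room: four walls, each 2310 mm tall and 136 mm thick, enclosing an outside footprint 5860×3080 mm (x × y), no floor or roof. The front and back walls (−y and +y sides) run the full x-width; the side walls fit between their inner faces. A door opening 897 mm wide and 2013 mm tall is cut through the front wall from the floor up, its −x edge 2657 mm from the wall's −x end.


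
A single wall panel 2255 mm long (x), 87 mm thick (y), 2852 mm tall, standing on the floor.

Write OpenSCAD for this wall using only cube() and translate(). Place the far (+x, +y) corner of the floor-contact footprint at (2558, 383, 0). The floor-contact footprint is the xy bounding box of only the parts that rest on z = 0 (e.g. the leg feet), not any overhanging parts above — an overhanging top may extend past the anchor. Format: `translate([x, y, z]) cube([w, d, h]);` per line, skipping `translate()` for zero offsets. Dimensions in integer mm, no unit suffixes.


translate([303, 296, 0]) cube([2255, 87, 2852]);


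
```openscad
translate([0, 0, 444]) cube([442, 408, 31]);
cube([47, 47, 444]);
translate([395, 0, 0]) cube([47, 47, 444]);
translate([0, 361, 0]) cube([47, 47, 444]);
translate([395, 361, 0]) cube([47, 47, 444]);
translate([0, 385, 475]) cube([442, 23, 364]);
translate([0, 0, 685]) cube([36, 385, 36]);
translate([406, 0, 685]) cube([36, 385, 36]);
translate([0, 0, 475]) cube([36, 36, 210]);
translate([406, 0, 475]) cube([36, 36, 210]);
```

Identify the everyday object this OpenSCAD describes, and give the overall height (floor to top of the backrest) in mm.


A chair. The overall height is 839 mm.

A slab on four corner posts with a tall panel at the back — a chair. The seat slab sits at z = 444 with thickness 31, and the 364 mm backrest starts at the seat top, so the overall height is 444 + 31 + 364 = 839 mm.
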